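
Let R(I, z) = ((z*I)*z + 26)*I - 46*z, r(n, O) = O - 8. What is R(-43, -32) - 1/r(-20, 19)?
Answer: 20831029/11 ≈ 1.8937e+6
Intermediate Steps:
r(n, O) = -8 + O
R(I, z) = -46*z + I*(26 + I*z²) (R(I, z) = ((I*z)*z + 26)*I - 46*z = (I*z² + 26)*I - 46*z = (26 + I*z²)*I - 46*z = I*(26 + I*z²) - 46*z = -46*z + I*(26 + I*z²))
R(-43, -32) - 1/r(-20, 19) = (-46*(-32) + 26*(-43) + (-43)²*(-32)²) - 1/(-8 + 19) = (1472 - 1118 + 1849*1024) - 1/11 = (1472 - 1118 + 1893376) - 1*1/11 = 1893730 - 1/11 = 20831029/11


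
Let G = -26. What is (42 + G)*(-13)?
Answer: -208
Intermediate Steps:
(42 + G)*(-13) = (42 - 26)*(-13) = 16*(-13) = -208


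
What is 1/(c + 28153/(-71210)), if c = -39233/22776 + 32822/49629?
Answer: -13415371817640/19540339776127 ≈ -0.68655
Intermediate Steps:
c = -399846895/376783368 (c = -39233*1/22776 + 32822*(1/49629) = -39233/22776 + 32822/49629 = -399846895/376783368 ≈ -1.0612)
1/(c + 28153/(-71210)) = 1/(-399846895/376783368 + 28153/(-71210)) = 1/(-399846895/376783368 + 28153*(-1/71210)) = 1/(-399846895/376783368 - 28153/71210) = 1/(-19540339776127/13415371817640) = -13415371817640/19540339776127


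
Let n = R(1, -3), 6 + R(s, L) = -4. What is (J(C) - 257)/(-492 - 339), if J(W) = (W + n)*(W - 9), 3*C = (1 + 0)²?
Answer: 1559/7479 ≈ 0.20845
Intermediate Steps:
R(s, L) = -10 (R(s, L) = -6 - 4 = -10)
n = -10
C = ⅓ (C = (1 + 0)²/3 = (⅓)*1² = (⅓)*1 = ⅓ ≈ 0.33333)
J(W) = (-10 + W)*(-9 + W) (J(W) = (W - 10)*(W - 9) = (-10 + W)*(-9 + W))
(J(C) - 257)/(-492 - 339) = ((90 + (⅓)² - 19*⅓) - 257)/(-492 - 339) = ((90 + ⅑ - 19/3) - 257)/(-831) = (754/9 - 257)*(-1/831) = -1559/9*(-1/831) = 1559/7479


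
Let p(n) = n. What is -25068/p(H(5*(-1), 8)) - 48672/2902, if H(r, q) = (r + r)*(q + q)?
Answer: 8119977/58040 ≈ 139.90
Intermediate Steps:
H(r, q) = 4*q*r (H(r, q) = (2*r)*(2*q) = 4*q*r)
-25068/p(H(5*(-1), 8)) - 48672/2902 = -25068/(4*8*(5*(-1))) - 48672/2902 = -25068/(4*8*(-5)) - 48672*1/2902 = -25068/(-160) - 24336/1451 = -25068*(-1/160) - 24336/1451 = 6267/40 - 24336/1451 = 8119977/58040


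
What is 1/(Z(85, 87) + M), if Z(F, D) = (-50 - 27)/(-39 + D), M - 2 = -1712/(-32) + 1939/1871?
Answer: 89808/4933349 ≈ 0.018204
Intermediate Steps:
M = 211559/3742 (M = 2 + (-1712/(-32) + 1939/1871) = 2 + (-1712*(-1/32) + 1939*(1/1871)) = 2 + (107/2 + 1939/1871) = 2 + 204075/3742 = 211559/3742 ≈ 56.536)
Z(F, D) = -77/(-39 + D)
1/(Z(85, 87) + M) = 1/(-77/(-39 + 87) + 211559/3742) = 1/(-77/48 + 211559/3742) = 1/(4933349/89808) = 89808/4933349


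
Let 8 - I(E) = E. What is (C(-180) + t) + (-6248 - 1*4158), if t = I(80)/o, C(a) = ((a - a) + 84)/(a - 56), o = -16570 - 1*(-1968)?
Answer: -4482629351/430759 ≈ -10406.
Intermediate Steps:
I(E) = 8 - E
o = -14602 (o = -16570 + 1968 = -14602)
C(a) = 84/(-56 + a) (C(a) = (0 + 84)/(-56 + a) = 84/(-56 + a))
t = 36/7301 (t = (8 - 1*80)/(-14602) = (8 - 80)*(-1/14602) = -72*(-1/14602) = 36/7301 ≈ 0.0049308)
(C(-180) + t) + (-6248 - 1*4158) = (84/(-56 - 180) + 36/7301) + (-6248 - 1*4158) = (84/(-236) + 36/7301) + (-6248 - 4158) = (84*(-1/236) + 36/7301) - 10406 = (-21/59 + 36/7301) - 10406 = -151197/430759 - 10406 = -4482629351/430759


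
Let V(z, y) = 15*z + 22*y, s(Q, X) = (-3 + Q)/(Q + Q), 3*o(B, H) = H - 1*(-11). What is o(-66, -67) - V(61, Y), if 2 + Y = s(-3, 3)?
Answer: -2735/3 ≈ -911.67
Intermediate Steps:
o(B, H) = 11/3 + H/3 (o(B, H) = (H - 1*(-11))/3 = (H + 11)/3 = (11 + H)/3 = 11/3 + H/3)
s(Q, X) = (-3 + Q)/(2*Q) (s(Q, X) = (-3 + Q)/((2*Q)) = (-3 + Q)*(1/(2*Q)) = (-3 + Q)/(2*Q))
Y = -1 (Y = -2 + (1/2)*(-3 - 3)/(-3) = -2 + (1/2)*(-1/3)*(-6) = -2 + 1 = -1)
o(-66, -67) - V(61, Y) = (11/3 + (1/3)*(-67)) - (15*61 + 22*(-1)) = (11/3 - 67/3) - (915 - 22) = -56/3 - 1*893 = -56/3 - 893 = -2735/3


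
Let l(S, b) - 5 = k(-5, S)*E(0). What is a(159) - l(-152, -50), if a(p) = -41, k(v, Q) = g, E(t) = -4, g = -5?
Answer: -66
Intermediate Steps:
k(v, Q) = -5
l(S, b) = 25 (l(S, b) = 5 - 5*(-4) = 5 + 20 = 25)
a(159) - l(-152, -50) = -41 - 1*25 = -41 - 25 = -66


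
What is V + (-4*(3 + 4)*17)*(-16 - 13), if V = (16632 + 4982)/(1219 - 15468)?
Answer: 196671582/14249 ≈ 13802.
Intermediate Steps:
V = -21614/14249 (V = 21614/(-14249) = 21614*(-1/14249) = -21614/14249 ≈ -1.5169)
V + (-4*(3 + 4)*17)*(-16 - 13) = -21614/14249 + (-4*(3 + 4)*17)*(-16 - 13) = -21614/14249 + (-4*7*17)*(-29) = -21614/14249 - 28*17*(-29) = -21614/14249 - 476*(-29) = -21614/14249 + 13804 = 196671582/14249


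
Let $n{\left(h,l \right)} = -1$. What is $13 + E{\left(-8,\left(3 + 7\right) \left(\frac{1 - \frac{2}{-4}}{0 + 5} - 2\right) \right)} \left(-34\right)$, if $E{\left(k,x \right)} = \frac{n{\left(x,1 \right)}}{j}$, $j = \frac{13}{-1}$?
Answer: $\frac{135}{13} \approx 10.385$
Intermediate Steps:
$j = -13$ ($j = 13 \left(-1\right) = -13$)
$E{\left(k,x \right)} = \frac{1}{13}$ ($E{\left(k,x \right)} = - \frac{1}{-13} = \left(-1\right) \left(- \frac{1}{13}\right) = \frac{1}{13}$)
$13 + E{\left(-8,\left(3 + 7\right) \left(\frac{1 - \frac{2}{-4}}{0 + 5} - 2\right) \right)} \left(-34\right) = 13 + \frac{1}{13} \left(-34\right) = 13 - \frac{34}{13} = \frac{135}{13}$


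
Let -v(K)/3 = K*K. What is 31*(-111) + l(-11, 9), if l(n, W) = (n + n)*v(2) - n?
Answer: -3166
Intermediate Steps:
v(K) = -3*K² (v(K) = -3*K*K = -3*K²)
l(n, W) = -25*n (l(n, W) = (n + n)*(-3*2²) - n = (2*n)*(-3*4) - n = (2*n)*(-12) - n = -24*n - n = -25*n)
31*(-111) + l(-11, 9) = 31*(-111) - 25*(-11) = -3441 + 275 = -3166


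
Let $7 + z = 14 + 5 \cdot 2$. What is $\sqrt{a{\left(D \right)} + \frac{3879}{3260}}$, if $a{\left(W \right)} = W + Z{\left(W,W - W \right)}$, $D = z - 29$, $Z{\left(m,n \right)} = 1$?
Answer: $\frac{i \sqrt{26064515}}{1630} \approx 3.1321 i$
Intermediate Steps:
$z = 17$ ($z = -7 + \left(14 + 5 \cdot 2\right) = -7 + \left(14 + 10\right) = -7 + 24 = 17$)
$D = -12$ ($D = 17 - 29 = -12$)
$a{\left(W \right)} = 1 + W$ ($a{\left(W \right)} = W + 1 = 1 + W$)
$\sqrt{a{\left(D \right)} + \frac{3879}{3260}} = \sqrt{\left(1 - 12\right) + \frac{3879}{3260}} = \sqrt{-11 + 3879 \cdot \frac{1}{3260}} = \sqrt{-11 + \frac{3879}{3260}} = \sqrt{- \frac{31981}{3260}} = \frac{i \sqrt{26064515}}{1630}$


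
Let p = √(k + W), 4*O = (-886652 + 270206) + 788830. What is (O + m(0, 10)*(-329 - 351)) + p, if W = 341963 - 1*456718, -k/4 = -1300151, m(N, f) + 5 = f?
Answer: 39696 + √5085849 ≈ 41951.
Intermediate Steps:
m(N, f) = -5 + f
k = 5200604 (k = -4*(-1300151) = 5200604)
O = 43096 (O = ((-886652 + 270206) + 788830)/4 = (-616446 + 788830)/4 = (¼)*172384 = 43096)
W = -114755 (W = 341963 - 456718 = -114755)
p = √5085849 (p = √(5200604 - 114755) = √5085849 ≈ 2255.2)
(O + m(0, 10)*(-329 - 351)) + p = (43096 + (-5 + 10)*(-329 - 351)) + √5085849 = (43096 + 5*(-680)) + √5085849 = (43096 - 3400) + √5085849 = 39696 + √5085849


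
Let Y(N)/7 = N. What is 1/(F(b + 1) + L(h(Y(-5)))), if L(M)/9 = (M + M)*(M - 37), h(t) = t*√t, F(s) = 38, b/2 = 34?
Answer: -I/(23310*√35 + 771712*I) ≈ -1.2557e-6 - 2.244e-7*I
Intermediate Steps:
b = 68 (b = 2*34 = 68)
Y(N) = 7*N
h(t) = t^(3/2)
L(M) = 18*M*(-37 + M) (L(M) = 9*((M + M)*(M - 37)) = 9*((2*M)*(-37 + M)) = 9*(2*M*(-37 + M)) = 18*M*(-37 + M))
1/(F(b + 1) + L(h(Y(-5)))) = 1/(38 + 18*(7*(-5))^(3/2)*(-37 + (7*(-5))^(3/2))) = 1/(38 + 18*(-35)^(3/2)*(-37 + (-35)^(3/2))) = 1/(38 + 18*(-35*I*√35)*(-37 - 35*I*√35)) = 1/(38 - 630*I*√35*(-37 - 35*I*√35))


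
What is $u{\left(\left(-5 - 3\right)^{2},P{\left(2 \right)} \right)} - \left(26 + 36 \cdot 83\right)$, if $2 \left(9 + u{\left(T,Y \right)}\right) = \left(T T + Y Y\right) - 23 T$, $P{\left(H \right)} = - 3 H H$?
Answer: $-1639$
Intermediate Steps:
$P{\left(H \right)} = - 3 H^{2}$
$u{\left(T,Y \right)} = -9 + \frac{T^{2}}{2} + \frac{Y^{2}}{2} - \frac{23 T}{2}$ ($u{\left(T,Y \right)} = -9 + \frac{\left(T T + Y Y\right) - 23 T}{2} = -9 + \frac{\left(T^{2} + Y^{2}\right) - 23 T}{2} = -9 + \frac{T^{2} + Y^{2} - 23 T}{2} = -9 + \left(\frac{T^{2}}{2} + \frac{Y^{2}}{2} - \frac{23 T}{2}\right) = -9 + \frac{T^{2}}{2} + \frac{Y^{2}}{2} - \frac{23 T}{2}$)
$u{\left(\left(-5 - 3\right)^{2},P{\left(2 \right)} \right)} - \left(26 + 36 \cdot 83\right) = \left(-9 + \frac{\left(\left(-5 - 3\right)^{2}\right)^{2}}{2} + \frac{\left(- 3 \cdot 2^{2}\right)^{2}}{2} - \frac{23 \left(-5 - 3\right)^{2}}{2}\right) - \left(26 + 36 \cdot 83\right) = \left(-9 + \frac{\left(\left(-8\right)^{2}\right)^{2}}{2} + \frac{\left(\left(-3\right) 4\right)^{2}}{2} - \frac{23 \left(-8\right)^{2}}{2}\right) - \left(26 + 2988\right) = \left(-9 + \frac{64^{2}}{2} + \frac{\left(-12\right)^{2}}{2} - 736\right) - 3014 = \left(-9 + \frac{1}{2} \cdot 4096 + \frac{1}{2} \cdot 144 - 736\right) - 3014 = \left(-9 + 2048 + 72 - 736\right) - 3014 = 1375 - 3014 = -1639$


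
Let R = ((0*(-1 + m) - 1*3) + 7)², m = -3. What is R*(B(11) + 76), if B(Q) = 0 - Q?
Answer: 1040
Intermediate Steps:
B(Q) = -Q
R = 16 (R = ((0*(-1 - 3) - 1*3) + 7)² = ((0*(-4) - 3) + 7)² = ((0 - 3) + 7)² = (-3 + 7)² = 4² = 16)
R*(B(11) + 76) = 16*(-1*11 + 76) = 16*(-11 + 76) = 16*65 = 1040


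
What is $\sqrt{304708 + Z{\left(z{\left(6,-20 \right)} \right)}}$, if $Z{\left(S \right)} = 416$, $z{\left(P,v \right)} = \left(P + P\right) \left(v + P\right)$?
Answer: $2 \sqrt{76281} \approx 552.38$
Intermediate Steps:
$z{\left(P,v \right)} = 2 P \left(P + v\right)$
$\sqrt{304708 + Z{\left(z{\left(6,-20 \right)} \right)}} = \sqrt{304708 + 416} = \sqrt{305124} = 2 \sqrt{76281}$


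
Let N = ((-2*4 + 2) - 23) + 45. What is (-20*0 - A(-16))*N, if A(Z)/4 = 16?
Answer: -1024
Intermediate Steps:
A(Z) = 64 (A(Z) = 4*16 = 64)
N = 16 (N = ((-8 + 2) - 23) + 45 = (-6 - 23) + 45 = -29 + 45 = 16)
(-20*0 - A(-16))*N = (-20*0 - 1*64)*16 = (0 - 64)*16 = -64*16 = -1024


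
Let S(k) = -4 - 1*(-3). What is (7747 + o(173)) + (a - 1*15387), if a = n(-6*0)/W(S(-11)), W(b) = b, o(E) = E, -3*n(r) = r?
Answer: -7467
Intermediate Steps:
n(r) = -r/3
S(k) = -1 (S(k) = -4 + 3 = -1)
a = 0 (a = -(-2)*0/(-1) = -⅓*0*(-1) = 0*(-1) = 0)
(7747 + o(173)) + (a - 1*15387) = (7747 + 173) + (0 - 1*15387) = 7920 + (0 - 15387) = 7920 - 15387 = -7467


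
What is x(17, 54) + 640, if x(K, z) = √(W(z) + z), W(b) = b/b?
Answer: 640 + √55 ≈ 647.42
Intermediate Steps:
W(b) = 1
x(K, z) = √(1 + z)
x(17, 54) + 640 = √(1 + 54) + 640 = √55 + 640 = 640 + √55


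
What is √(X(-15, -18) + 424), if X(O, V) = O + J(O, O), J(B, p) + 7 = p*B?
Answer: √627 ≈ 25.040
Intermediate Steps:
J(B, p) = -7 + B*p (J(B, p) = -7 + p*B = -7 + B*p)
X(O, V) = -7 + O + O² (X(O, V) = O + (-7 + O*O) = O + (-7 + O²) = -7 + O + O²)
√(X(-15, -18) + 424) = √((-7 - 15 + (-15)²) + 424) = √((-7 - 15 + 225) + 424) = √(203 + 424) = √627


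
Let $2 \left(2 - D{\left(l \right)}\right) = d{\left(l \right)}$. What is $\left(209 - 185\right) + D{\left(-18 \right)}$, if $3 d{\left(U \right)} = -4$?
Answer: $\frac{80}{3} \approx 26.667$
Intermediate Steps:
$d{\left(U \right)} = - \frac{4}{3}$ ($d{\left(U \right)} = \frac{1}{3} \left(-4\right) = - \frac{4}{3}$)
$D{\left(l \right)} = \frac{8}{3}$ ($D{\left(l \right)} = 2 - - \frac{2}{3} = 2 + \frac{2}{3} = \frac{8}{3}$)
$\left(209 - 185\right) + D{\left(-18 \right)} = \left(209 - 185\right) + \frac{8}{3} = 24 + \frac{8}{3} = \frac{80}{3}$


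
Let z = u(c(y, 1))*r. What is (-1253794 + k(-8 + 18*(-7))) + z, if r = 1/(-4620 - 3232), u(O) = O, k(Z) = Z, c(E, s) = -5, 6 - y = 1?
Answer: -9845842651/7852 ≈ -1.2539e+6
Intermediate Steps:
y = 5 (y = 6 - 1*1 = 6 - 1 = 5)
r = -1/7852 (r = 1/(-7852) = -1/7852 ≈ -0.00012736)
z = 5/7852 (z = -5*(-1/7852) = 5/7852 ≈ 0.00063678)
(-1253794 + k(-8 + 18*(-7))) + z = (-1253794 + (-8 + 18*(-7))) + 5/7852 = (-1253794 + (-8 - 126)) + 5/7852 = (-1253794 - 134) + 5/7852 = -1253928 + 5/7852 = -9845842651/7852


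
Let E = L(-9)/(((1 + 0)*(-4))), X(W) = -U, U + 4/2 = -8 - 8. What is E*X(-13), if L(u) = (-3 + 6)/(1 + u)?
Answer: 27/16 ≈ 1.6875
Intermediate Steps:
U = -18 (U = -2 + (-8 - 8) = -2 - 16 = -18)
L(u) = 3/(1 + u)
X(W) = 18 (X(W) = -1*(-18) = 18)
E = 3/32 (E = (3/(1 - 9))/(((1 + 0)*(-4))) = (3/(-8))/((1*(-4))) = (3*(-1/8))/(-4) = -3/8*(-1/4) = 3/32 ≈ 0.093750)
E*X(-13) = (3/32)*18 = 27/16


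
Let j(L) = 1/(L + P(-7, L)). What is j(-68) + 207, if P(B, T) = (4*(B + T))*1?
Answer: 76175/368 ≈ 207.00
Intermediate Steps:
P(B, T) = 4*B + 4*T (P(B, T) = (4*B + 4*T)*1 = 4*B + 4*T)
j(L) = 1/(-28 + 5*L) (j(L) = 1/(L + (4*(-7) + 4*L)) = 1/(L + (-28 + 4*L)) = 1/(-28 + 5*L))
j(-68) + 207 = 1/(-28 + 5*(-68)) + 207 = 1/(-28 - 340) + 207 = 1/(-368) + 207 = -1/368 + 207 = 76175/368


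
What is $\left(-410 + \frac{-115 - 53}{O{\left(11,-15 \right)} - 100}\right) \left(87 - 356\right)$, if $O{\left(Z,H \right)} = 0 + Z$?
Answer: $\frac{9770618}{89} \approx 1.0978 \cdot 10^{5}$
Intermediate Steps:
$O{\left(Z,H \right)} = Z$
$\left(-410 + \frac{-115 - 53}{O{\left(11,-15 \right)} - 100}\right) \left(87 - 356\right) = \left(-410 + \frac{-115 - 53}{11 - 100}\right) \left(87 - 356\right) = \left(-410 - \frac{168}{-89}\right) \left(-269\right) = \left(-410 - - \frac{168}{89}\right) \left(-269\right) = \left(-410 + \frac{168}{89}\right) \left(-269\right) = \left(- \frac{36322}{89}\right) \left(-269\right) = \frac{9770618}{89}$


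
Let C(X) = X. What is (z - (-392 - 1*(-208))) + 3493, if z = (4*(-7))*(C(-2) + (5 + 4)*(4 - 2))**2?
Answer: -3491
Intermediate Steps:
z = -7168 (z = (4*(-7))*(-2 + (5 + 4)*(4 - 2))**2 = -28*(-2 + 9*2)**2 = -28*(-2 + 18)**2 = -28*16**2 = -28*256 = -7168)
(z - (-392 - 1*(-208))) + 3493 = (-7168 - (-392 - 1*(-208))) + 3493 = (-7168 - (-392 + 208)) + 3493 = (-7168 - 1*(-184)) + 3493 = (-7168 + 184) + 3493 = -6984 + 3493 = -3491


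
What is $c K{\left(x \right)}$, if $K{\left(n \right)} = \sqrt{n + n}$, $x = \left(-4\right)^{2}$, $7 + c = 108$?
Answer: $404 \sqrt{2} \approx 571.34$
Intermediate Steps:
$c = 101$ ($c = -7 + 108 = 101$)
$x = 16$
$K{\left(n \right)} = \sqrt{2} \sqrt{n}$ ($K{\left(n \right)} = \sqrt{2 n} = \sqrt{2} \sqrt{n}$)
$c K{\left(x \right)} = 101 \sqrt{2} \sqrt{16} = 101 \sqrt{2} \cdot 4 = 101 \cdot 4 \sqrt{2} = 404 \sqrt{2}$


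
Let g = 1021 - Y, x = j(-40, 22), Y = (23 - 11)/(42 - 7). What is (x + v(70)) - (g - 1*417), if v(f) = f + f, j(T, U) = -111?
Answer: -20113/35 ≈ -574.66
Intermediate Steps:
Y = 12/35 ≈ 0.34286
v(f) = 2*f
x = -111
g = 35723/35 (g = 1021 - 1*12/35 = 1021 - 12/35 = 35723/35 ≈ 1020.7)
(x + v(70)) - (g - 1*417) = (-111 + 2*70) - (35723/35 - 1*417) = (-111 + 140) - (35723/35 - 417) = 29 - 1*21128/35 = 29 - 21128/35 = -20113/35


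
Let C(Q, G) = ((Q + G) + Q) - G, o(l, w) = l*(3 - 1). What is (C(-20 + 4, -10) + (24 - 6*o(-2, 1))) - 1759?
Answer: -1743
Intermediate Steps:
o(l, w) = 2*l (o(l, w) = l*2 = 2*l)
C(Q, G) = 2*Q (C(Q, G) = ((G + Q) + Q) - G = (G + 2*Q) - G = 2*Q)
(C(-20 + 4, -10) + (24 - 6*o(-2, 1))) - 1759 = (2*(-20 + 4) + (24 - 12*(-2))) - 1759 = (2*(-16) + (24 - 6*(-4))) - 1759 = (-32 + (24 + 24)) - 1759 = (-32 + 48) - 1759 = 16 - 1759 = -1743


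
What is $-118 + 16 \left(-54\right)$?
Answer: $-982$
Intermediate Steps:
$-118 + 16 \left(-54\right) = -118 - 864 = -982$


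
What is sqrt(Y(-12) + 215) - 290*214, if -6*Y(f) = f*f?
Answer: -62060 + sqrt(191) ≈ -62046.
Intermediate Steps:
Y(f) = -f**2/6 (Y(f) = -f*f/6 = -f**2/6)
sqrt(Y(-12) + 215) - 290*214 = sqrt(-1/6*(-12)**2 + 215) - 290*214 = sqrt(-1/6*144 + 215) - 62060 = sqrt(-24 + 215) - 62060 = sqrt(191) - 62060 = -62060 + sqrt(191)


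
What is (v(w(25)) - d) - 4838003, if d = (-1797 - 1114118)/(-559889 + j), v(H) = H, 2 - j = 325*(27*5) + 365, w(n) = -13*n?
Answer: -2922965695571/604127 ≈ -4.8383e+6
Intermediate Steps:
j = -44238 (j = 2 - (325*(27*5) + 365) = 2 - (325*135 + 365) = 2 - (43875 + 365) = 2 - 1*44240 = 2 - 44240 = -44238)
d = 1115915/604127 (d = (-1797 - 1114118)/(-559889 - 44238) = -1115915/(-604127) = -1115915*(-1/604127) = 1115915/604127 ≈ 1.8472)
(v(w(25)) - d) - 4838003 = (-13*25 - 1*1115915/604127) - 4838003 = (-325 - 1115915/604127) - 4838003 = -197457190/604127 - 4838003 = -2922965695571/604127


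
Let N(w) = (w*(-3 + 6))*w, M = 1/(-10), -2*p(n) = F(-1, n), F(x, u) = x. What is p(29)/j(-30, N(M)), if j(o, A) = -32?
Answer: -1/64 ≈ -0.015625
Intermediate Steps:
p(n) = ½ (p(n) = -½*(-1) = ½)
M = -⅒ ≈ -0.10000
N(w) = 3*w² (N(w) = (w*3)*w = (3*w)*w = 3*w²)
p(29)/j(-30, N(M)) = (½)/(-32) = (½)*(-1/32) = -1/64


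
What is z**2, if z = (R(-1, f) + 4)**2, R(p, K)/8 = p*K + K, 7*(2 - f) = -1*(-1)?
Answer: 256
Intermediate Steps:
f = 13/7 (f = 2 - (-1)*(-1)/7 = 2 - 1/7*1 = 2 - 1/7 = 13/7 ≈ 1.8571)
R(p, K) = 8*K + 8*K*p (R(p, K) = 8*(p*K + K) = 8*(K*p + K) = 8*(K + K*p) = 8*K + 8*K*p)
z = 16 (z = (8*(13/7)*(1 - 1) + 4)**2 = (8*(13/7)*0 + 4)**2 = (0 + 4)**2 = 4**2 = 16)
z**2 = 16**2 = 256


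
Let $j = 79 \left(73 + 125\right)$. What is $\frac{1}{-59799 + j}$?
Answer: $- \frac{1}{44157} \approx -2.2646 \cdot 10^{-5}$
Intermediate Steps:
$j = 15642$ ($j = 79 \cdot 198 = 15642$)
$\frac{1}{-59799 + j} = \frac{1}{-59799 + 15642} = \frac{1}{-44157} = - \frac{1}{44157}$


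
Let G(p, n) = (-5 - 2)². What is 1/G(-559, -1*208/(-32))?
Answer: 1/49 ≈ 0.020408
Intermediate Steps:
G(p, n) = 49 (G(p, n) = (-7)² = 49)
1/G(-559, -1*208/(-32)) = 1/49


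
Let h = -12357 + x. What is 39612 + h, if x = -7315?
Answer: 19940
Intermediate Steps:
h = -19672 (h = -12357 - 7315 = -19672)
39612 + h = 39612 - 19672 = 19940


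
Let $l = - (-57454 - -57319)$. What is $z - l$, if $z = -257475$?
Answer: $-257610$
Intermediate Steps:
$l = 135$ ($l = - (-57454 + 57319) = \left(-1\right) \left(-135\right) = 135$)
$z - l = -257475 - 135 = -257610$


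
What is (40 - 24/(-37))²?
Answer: 2262016/1369 ≈ 1652.3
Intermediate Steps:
(40 - 24/(-37))² = (40 - 24*(-1/37))² = (40 + 24/37)² = (1504/37)² = 2262016/1369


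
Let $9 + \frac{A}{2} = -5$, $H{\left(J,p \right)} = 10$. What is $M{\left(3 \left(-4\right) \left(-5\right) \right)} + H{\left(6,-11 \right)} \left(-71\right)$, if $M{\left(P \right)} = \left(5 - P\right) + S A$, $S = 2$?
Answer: $-821$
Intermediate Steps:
$A = -28$ ($A = -18 + 2 \left(-5\right) = -18 - 10 = -28$)
$M{\left(P \right)} = -51 - P$ ($M{\left(P \right)} = \left(5 - P\right) + 2 \left(-28\right) = \left(5 - P\right) - 56 = -51 - P$)
$M{\left(3 \left(-4\right) \left(-5\right) \right)} + H{\left(6,-11 \right)} \left(-71\right) = \left(-51 - 3 \left(-4\right) \left(-5\right)\right) + 10 \left(-71\right) = \left(-51 - \left(-12\right) \left(-5\right)\right) - 710 = \left(-51 - 60\right) - 710 = -111 - 710 = -821$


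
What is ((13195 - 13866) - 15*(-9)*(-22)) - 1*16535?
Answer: -20176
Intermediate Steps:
((13195 - 13866) - 15*(-9)*(-22)) - 1*16535 = (-671 + 135*(-22)) - 16535 = (-671 - 2970) - 16535 = -3641 - 16535 = -20176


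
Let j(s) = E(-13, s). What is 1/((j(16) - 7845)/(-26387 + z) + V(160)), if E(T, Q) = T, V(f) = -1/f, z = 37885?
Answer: -919840/634389 ≈ -1.4500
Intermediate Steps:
j(s) = -13
1/((j(16) - 7845)/(-26387 + z) + V(160)) = 1/((-13 - 7845)/(-26387 + 37885) - 1/160) = 1/(-7858/11498 - 1*1/160) = 1/(-7858*1/11498 - 1/160) = 1/(-3929/5749 - 1/160) = 1/(-634389/919840) = -919840/634389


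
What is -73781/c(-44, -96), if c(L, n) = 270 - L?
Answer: -73781/314 ≈ -234.97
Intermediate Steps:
-73781/c(-44, -96) = -73781/(270 - 1*(-44)) = -73781/(270 + 44) = -73781/314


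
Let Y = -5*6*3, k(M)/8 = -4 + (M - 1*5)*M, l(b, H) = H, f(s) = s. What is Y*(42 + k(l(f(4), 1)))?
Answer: 1980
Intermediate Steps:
k(M) = -32 + 8*M*(-5 + M) (k(M) = 8*(-4 + (M - 1*5)*M) = 8*(-4 + (M - 5)*M) = 8*(-4 + (-5 + M)*M) = 8*(-4 + M*(-5 + M)) = -32 + 8*M*(-5 + M))
Y = -90 (Y = -30*3 = -90)
Y*(42 + k(l(f(4), 1))) = -90*(42 + (-32 - 40*1 + 8*1²)) = -90*(42 + (-32 - 40 + 8*1)) = -90*(42 + (-32 - 40 + 8)) = -90*(42 - 64) = -90*(-22) = 1980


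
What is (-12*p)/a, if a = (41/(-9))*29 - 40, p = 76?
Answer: 8208/1549 ≈ 5.2989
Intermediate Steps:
a = -1549/9 (a = (41*(-⅑))*29 - 40 = -41/9*29 - 40 = -1189/9 - 40 = -1549/9 ≈ -172.11)
(-12*p)/a = (-12*76)/(-1549/9) = -912*(-9/1549) = 8208/1549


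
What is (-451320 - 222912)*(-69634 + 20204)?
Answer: 33327287760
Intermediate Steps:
(-451320 - 222912)*(-69634 + 20204) = -674232*(-49430) = 33327287760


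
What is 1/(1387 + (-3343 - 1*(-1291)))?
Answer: -1/665 ≈ -0.0015038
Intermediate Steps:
1/(1387 + (-3343 - 1*(-1291))) = 1/(1387 + (-3343 + 1291)) = 1/(1387 - 2052) = 1/(-665) = -1/665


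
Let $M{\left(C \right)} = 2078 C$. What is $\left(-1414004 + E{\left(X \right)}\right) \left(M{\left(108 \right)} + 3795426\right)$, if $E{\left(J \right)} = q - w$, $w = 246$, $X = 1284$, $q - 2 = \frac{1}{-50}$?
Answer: $-5685064903197$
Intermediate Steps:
$q = \frac{99}{50}$ ($q = 2 + \frac{1}{-50} = 2 - \frac{1}{50} = \frac{99}{50} \approx 1.98$)
$E{\left(J \right)} = - \frac{12201}{50}$ ($E{\left(J \right)} = \frac{99}{50} - 246 = - \frac{12201}{50}$)
$\left(-1414004 + E{\left(X \right)}\right) \left(M{\left(108 \right)} + 3795426\right) = \left(-1414004 - \frac{12201}{50}\right) \left(2078 \cdot 108 + 3795426\right) = - \frac{70712401 \left(224424 + 3795426\right)}{50} = \left(- \frac{70712401}{50}\right) 4019850 = -5685064903197$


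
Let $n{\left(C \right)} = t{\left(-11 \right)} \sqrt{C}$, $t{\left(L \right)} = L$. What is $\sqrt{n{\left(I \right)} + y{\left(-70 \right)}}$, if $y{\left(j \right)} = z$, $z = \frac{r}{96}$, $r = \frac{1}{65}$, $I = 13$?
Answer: $\frac{\sqrt{390 - 26769600 \sqrt{13}}}{1560} \approx 6.2977 i$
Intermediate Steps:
$r = \frac{1}{65} \approx 0.015385$
$n{\left(C \right)} = - 11 \sqrt{C}$
$z = \frac{1}{6240}$ ($z = \frac{1}{65 \cdot 96} = \frac{1}{65} \cdot \frac{1}{96} = \frac{1}{6240} \approx 0.00016026$)
$y{\left(j \right)} = \frac{1}{6240}$
$\sqrt{n{\left(I \right)} + y{\left(-70 \right)}} = \sqrt{- 11 \sqrt{13} + \frac{1}{6240}} = \sqrt{\frac{1}{6240} - 11 \sqrt{13}}$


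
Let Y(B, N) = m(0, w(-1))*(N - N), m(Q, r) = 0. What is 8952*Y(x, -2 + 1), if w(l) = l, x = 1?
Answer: 0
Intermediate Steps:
Y(B, N) = 0 (Y(B, N) = 0*(N - N) = 0*0 = 0)
8952*Y(x, -2 + 1) = 8952*0 = 0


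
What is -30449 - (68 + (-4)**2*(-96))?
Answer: -28981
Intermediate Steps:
-30449 - (68 + (-4)**2*(-96)) = -30449 - (68 + 16*(-96)) = -30449 - (68 - 1536) = -30449 - 1*(-1468) = -30449 + 1468 = -28981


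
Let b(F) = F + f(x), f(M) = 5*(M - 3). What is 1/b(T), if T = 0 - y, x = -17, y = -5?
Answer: -1/95 ≈ -0.010526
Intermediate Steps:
f(M) = -15 + 5*M (f(M) = 5*(-3 + M) = -15 + 5*M)
T = 5 (T = 0 - 1*(-5) = 0 + 5 = 5)
b(F) = -100 + F (b(F) = F + (-15 + 5*(-17)) = F + (-15 - 85) = F - 100 = -100 + F)
1/b(T) = 1/(-100 + 5) = 1/(-95) = -1/95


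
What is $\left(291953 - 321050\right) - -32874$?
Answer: $3777$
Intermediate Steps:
$\left(291953 - 321050\right) - -32874 = -29097 + \left(-78097 + 110971\right) = -29097 + 32874 = 3777$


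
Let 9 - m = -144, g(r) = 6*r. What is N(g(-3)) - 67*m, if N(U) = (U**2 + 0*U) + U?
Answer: -9945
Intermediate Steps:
N(U) = U + U**2 (N(U) = (U**2 + 0) + U = U**2 + U = U + U**2)
m = 153 (m = 9 - 1*(-144) = 9 + 144 = 153)
N(g(-3)) - 67*m = (6*(-3))*(1 + 6*(-3)) - 67*153 = -18*(1 - 18) - 10251 = -18*(-17) - 10251 = 306 - 10251 = -9945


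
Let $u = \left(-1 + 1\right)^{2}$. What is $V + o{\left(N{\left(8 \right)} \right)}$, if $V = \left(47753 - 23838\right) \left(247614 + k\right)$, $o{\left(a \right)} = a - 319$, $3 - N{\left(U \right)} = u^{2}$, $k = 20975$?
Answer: $6423305619$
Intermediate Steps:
$u = 0$ ($u = 0^{2} = 0$)
$N{\left(U \right)} = 3$ ($N{\left(U \right)} = 3 - 0^{2} = 3 - 0 = 3 + 0 = 3$)
$o{\left(a \right)} = -319 + a$ ($o{\left(a \right)} = a - 319 = -319 + a$)
$V = 6423305935$ ($V = \left(47753 - 23838\right) \left(247614 + 20975\right) = 23915 \cdot 268589 = 6423305935$)
$V + o{\left(N{\left(8 \right)} \right)} = 6423305935 + \left(-319 + 3\right) = 6423305935 - 316 = 6423305619$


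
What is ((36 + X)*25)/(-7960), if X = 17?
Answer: -265/1592 ≈ -0.16646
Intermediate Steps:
((36 + X)*25)/(-7960) = ((36 + 17)*25)/(-7960) = (53*25)*(-1/7960) = 1325*(-1/7960) = -265/1592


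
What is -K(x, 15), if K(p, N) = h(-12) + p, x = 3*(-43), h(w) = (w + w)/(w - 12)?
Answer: 128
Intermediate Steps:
h(w) = 2*w/(-12 + w) (h(w) = (2*w)/(-12 + w) = 2*w/(-12 + w))
x = -129
K(p, N) = 1 + p (K(p, N) = 2*(-12)/(-12 - 12) + p = 2*(-12)/(-24) + p = 2*(-12)*(-1/24) + p = 1 + p)
-K(x, 15) = -(1 - 129) = -1*(-128) = 128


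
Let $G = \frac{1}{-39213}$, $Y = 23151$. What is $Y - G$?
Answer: $\frac{907820164}{39213} \approx 23151.0$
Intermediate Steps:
$G = - \frac{1}{39213} \approx -2.5502 \cdot 10^{-5}$
$Y - G = 23151 - - \frac{1}{39213} = 23151 + \frac{1}{39213} = \frac{907820164}{39213}$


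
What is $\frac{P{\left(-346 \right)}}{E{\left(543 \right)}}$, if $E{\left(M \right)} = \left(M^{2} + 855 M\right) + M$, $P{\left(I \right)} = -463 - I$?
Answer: $- \frac{39}{253219} \approx -0.00015402$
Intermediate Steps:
$E{\left(M \right)} = M^{2} + 856 M$
$\frac{P{\left(-346 \right)}}{E{\left(543 \right)}} = \frac{-463 - -346}{543 \left(856 + 543\right)} = \frac{-463 + 346}{543 \cdot 1399} = - \frac{117}{759657} = \left(-117\right) \frac{1}{759657} = - \frac{39}{253219}$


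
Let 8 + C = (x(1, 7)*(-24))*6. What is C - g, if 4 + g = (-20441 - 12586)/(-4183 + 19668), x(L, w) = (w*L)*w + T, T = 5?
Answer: -120440273/15485 ≈ -7777.9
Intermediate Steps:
x(L, w) = 5 + L*w² (x(L, w) = (w*L)*w + 5 = (L*w)*w + 5 = L*w² + 5 = 5 + L*w²)
g = -94967/15485 (g = -4 + (-20441 - 12586)/(-4183 + 19668) = -4 - 33027/15485 = -94967/15485 ≈ -6.1328)
C = -7784 (C = -8 + ((5 + 1*7²)*(-24))*6 = -8 + ((5 + 1*49)*(-24))*6 = -8 + ((5 + 49)*(-24))*6 = -8 + (54*(-24))*6 = -8 - 1296*6 = -8 - 7776 = -7784)
C - g = -7784 - 1*(-94967/15485) = -7784 + 94967/15485 = -120440273/15485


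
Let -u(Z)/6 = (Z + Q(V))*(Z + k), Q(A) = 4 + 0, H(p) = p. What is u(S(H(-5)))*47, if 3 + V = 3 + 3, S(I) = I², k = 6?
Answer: -253518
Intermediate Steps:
V = 3 (V = -3 + (3 + 3) = -3 + 6 = 3)
Q(A) = 4
u(Z) = -6*(4 + Z)*(6 + Z) (u(Z) = -6*(Z + 4)*(Z + 6) = -6*(4 + Z)*(6 + Z))
u(S(H(-5)))*47 = (-144 - 60*(-5)² - 6*((-5)²)²)*47 = (-144 - 60*25 - 6*25²)*47 = (-144 - 1500 - 6*625)*47 = (-144 - 1500 - 3750)*47 = -5394*47 = -253518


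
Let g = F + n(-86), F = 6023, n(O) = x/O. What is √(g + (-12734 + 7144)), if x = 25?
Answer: √3200318/86 ≈ 20.802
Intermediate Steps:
n(O) = 25/O
g = 517953/86 (g = 6023 + 25/(-86) = 6023 + 25*(-1/86) = 6023 - 25/86 = 517953/86 ≈ 6022.7)
√(g + (-12734 + 7144)) = √(517953/86 + (-12734 + 7144)) = √(517953/86 - 5590) = √(37213/86) = √3200318/86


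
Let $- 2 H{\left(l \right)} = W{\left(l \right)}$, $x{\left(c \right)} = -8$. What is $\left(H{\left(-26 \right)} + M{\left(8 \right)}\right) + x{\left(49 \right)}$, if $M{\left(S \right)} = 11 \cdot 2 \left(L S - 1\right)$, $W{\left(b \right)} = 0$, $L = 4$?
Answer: $674$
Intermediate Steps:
$H{\left(l \right)} = 0$ ($H{\left(l \right)} = \left(- \frac{1}{2}\right) 0 = 0$)
$M{\left(S \right)} = -22 + 88 S$ ($M{\left(S \right)} = 11 \cdot 2 \left(4 S - 1\right) = 11 \cdot 2 \left(-1 + 4 S\right) = 11 \left(-2 + 8 S\right) = -22 + 88 S$)
$\left(H{\left(-26 \right)} + M{\left(8 \right)}\right) + x{\left(49 \right)} = \left(0 + \left(-22 + 88 \cdot 8\right)\right) - 8 = \left(0 + \left(-22 + 704\right)\right) - 8 = \left(0 + 682\right) - 8 = 682 - 8 = 674$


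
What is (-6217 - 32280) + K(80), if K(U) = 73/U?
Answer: -3079687/80 ≈ -38496.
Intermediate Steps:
(-6217 - 32280) + K(80) = (-6217 - 32280) + 73/80 = -38497 + 73*(1/80) = -38497 + 73/80 = -3079687/80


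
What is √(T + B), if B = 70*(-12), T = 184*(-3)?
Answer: 4*I*√87 ≈ 37.31*I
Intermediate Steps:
T = -552
B = -840
√(T + B) = √(-552 - 840) = √(-1392) = 4*I*√87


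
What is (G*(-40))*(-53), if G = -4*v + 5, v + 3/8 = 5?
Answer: -28620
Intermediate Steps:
v = 37/8 (v = -3/8 + 5 = 37/8 ≈ 4.6250)
G = -27/2 (G = -4*37/8 + 5 = -37/2 + 5 = -27/2 ≈ -13.500)
(G*(-40))*(-53) = -27/2*(-40)*(-53) = 540*(-53) = -28620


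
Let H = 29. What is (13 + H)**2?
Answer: 1764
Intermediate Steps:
(13 + H)**2 = (13 + 29)**2 = 42**2 = 1764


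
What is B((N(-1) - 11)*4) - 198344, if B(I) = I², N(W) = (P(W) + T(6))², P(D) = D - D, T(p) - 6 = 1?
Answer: -175240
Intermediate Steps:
T(p) = 7 (T(p) = 6 + 1 = 7)
P(D) = 0
N(W) = 49 (N(W) = (0 + 7)² = 7² = 49)
B((N(-1) - 11)*4) - 198344 = ((49 - 11)*4)² - 198344 = (38*4)² - 198344 = 152² - 198344 = 23104 - 198344 = -175240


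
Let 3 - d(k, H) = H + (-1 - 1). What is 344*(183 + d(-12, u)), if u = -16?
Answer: 70176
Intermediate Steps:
d(k, H) = 5 - H (d(k, H) = 3 - (H + (-1 - 1)) = 3 - (H - 2) = 3 - (-2 + H) = 3 + (2 - H) = 5 - H)
344*(183 + d(-12, u)) = 344*(183 + (5 - 1*(-16))) = 344*(183 + (5 + 16)) = 344*(183 + 21) = 344*204 = 70176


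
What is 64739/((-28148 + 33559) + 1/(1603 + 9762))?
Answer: 735758735/61496016 ≈ 11.964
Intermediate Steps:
64739/((-28148 + 33559) + 1/(1603 + 9762)) = 64739/(5411 + 1/11365) = 64739/(61496016/11365) = 64739*(11365/61496016) = 735758735/61496016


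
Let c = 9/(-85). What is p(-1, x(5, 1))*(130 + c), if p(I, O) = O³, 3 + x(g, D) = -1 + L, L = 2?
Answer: -88328/85 ≈ -1039.2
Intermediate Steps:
x(g, D) = -2 (x(g, D) = -3 + (-1 + 2) = -3 + 1 = -2)
c = -9/85 (c = 9*(-1/85) = -9/85 ≈ -0.10588)
p(-1, x(5, 1))*(130 + c) = (-2)³*(130 - 9/85) = -8*11041/85 = -88328/85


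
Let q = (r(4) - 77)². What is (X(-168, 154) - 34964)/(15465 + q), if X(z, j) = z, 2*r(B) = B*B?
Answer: -17566/10113 ≈ -1.7370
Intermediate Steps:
r(B) = B²/2 (r(B) = (B*B)/2 = B²/2)
q = 4761 (q = ((½)*4² - 77)² = ((½)*16 - 77)² = (8 - 77)² = (-69)² = 4761)
(X(-168, 154) - 34964)/(15465 + q) = (-168 - 34964)/(15465 + 4761) = -35132/20226 = -35132*1/20226 = -17566/10113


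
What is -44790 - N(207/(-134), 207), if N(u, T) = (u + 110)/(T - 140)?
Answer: -402139153/8978 ≈ -44792.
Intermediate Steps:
N(u, T) = (110 + u)/(-140 + T)
-44790 - N(207/(-134), 207) = -44790 - (110 + 207/(-134))/(-140 + 207) = -44790 - (110 + 207*(-1/134))/67 = -44790 - (110 - 207/134)/67 = -44790 - 14533/(67*134) = -44790 - 1*14533/8978 = -44790 - 14533/8978 = -402139153/8978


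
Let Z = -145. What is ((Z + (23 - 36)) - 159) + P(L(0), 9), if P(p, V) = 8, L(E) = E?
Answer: -309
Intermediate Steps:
((Z + (23 - 36)) - 159) + P(L(0), 9) = ((-145 + (23 - 36)) - 159) + 8 = ((-145 - 13) - 159) + 8 = (-158 - 159) + 8 = -317 + 8 = -309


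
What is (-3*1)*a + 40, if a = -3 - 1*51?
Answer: 202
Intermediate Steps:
a = -54 (a = -3 - 51 = -54)
(-3*1)*a + 40 = -3*1*(-54) + 40 = -3*(-54) + 40 = 162 + 40 = 202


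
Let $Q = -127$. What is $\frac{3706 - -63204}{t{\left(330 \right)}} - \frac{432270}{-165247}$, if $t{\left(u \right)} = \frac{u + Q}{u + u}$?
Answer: $\frac{7297494419010}{33545141} \approx 2.1754 \cdot 10^{5}$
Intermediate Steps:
$t{\left(u \right)} = \frac{-127 + u}{2 u}$ ($t{\left(u \right)} = \frac{u - 127}{u + u} = \frac{-127 + u}{2 u}$)
$\frac{3706 - -63204}{t{\left(330 \right)}} - \frac{432270}{-165247} = \frac{3706 - -63204}{\frac{1}{2} \cdot \frac{1}{330} \left(-127 + 330\right)} - \frac{432270}{-165247} = \frac{3706 + 63204}{\frac{1}{2} \cdot \frac{1}{330} \cdot 203} - - \frac{432270}{165247} = \frac{66910}{\frac{203}{660}} + \frac{432270}{165247} = 66910 \cdot \frac{660}{203} + \frac{432270}{165247} = \frac{44160600}{203} + \frac{432270}{165247} = \frac{7297494419010}{33545141}$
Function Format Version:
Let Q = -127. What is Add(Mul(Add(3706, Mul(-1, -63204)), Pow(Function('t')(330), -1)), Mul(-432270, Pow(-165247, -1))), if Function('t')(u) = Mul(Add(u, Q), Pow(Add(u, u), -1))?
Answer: Rational(7297494419010, 33545141) ≈ 2.1754e+5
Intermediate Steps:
Function('t')(u) = Mul(Rational(1, 2), Pow(u, -1), Add(-127, u)) (Function('t')(u) = Mul(Add(u, -127), Pow(Add(u, u), -1)) = Mul(Add(-127, u), Pow(Mul(2, u), -1)) = Mul(Add(-127, u), Mul(Rational(1, 2), Pow(u, -1))) = Mul(Rational(1, 2), Pow(u, -1), Add(-127, u)))
Add(Mul(Add(3706, Mul(-1, -63204)), Pow(Function('t')(330), -1)), Mul(-432270, Pow(-165247, -1))) = Add(Mul(Add(3706, Mul(-1, -63204)), Pow(Mul(Rational(1, 2), Pow(330, -1), Add(-127, 330)), -1)), Mul(-432270, Pow(-165247, -1))) = Add(Mul(Add(3706, 63204), Pow(Mul(Rational(1, 2), Rational(1, 330), 203), -1)), Mul(-432270, Rational(-1, 165247))) = Add(Mul(66910, Pow(Rational(203, 660), -1)), Rational(432270, 165247)) = Add(Mul(66910, Rational(660, 203)), Rational(432270, 165247)) = Add(Rational(44160600, 203), Rational(432270, 165247)) = Rational(7297494419010, 33545141)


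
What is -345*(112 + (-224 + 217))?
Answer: -36225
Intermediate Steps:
-345*(112 + (-224 + 217)) = -345*(112 - 7) = -345*105 = -36225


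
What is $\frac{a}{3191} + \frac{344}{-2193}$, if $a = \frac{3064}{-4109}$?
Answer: $- \frac{105050816}{668702769} \approx -0.1571$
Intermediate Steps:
$a = - \frac{3064}{4109}$ ($a = 3064 \left(- \frac{1}{4109}\right) = - \frac{3064}{4109} \approx -0.74568$)
$\frac{a}{3191} + \frac{344}{-2193} = - \frac{3064}{4109 \cdot 3191} + \frac{344}{-2193} = \left(- \frac{3064}{4109}\right) \frac{1}{3191} + 344 \left(- \frac{1}{2193}\right) = - \frac{3064}{13111819} - \frac{8}{51} = - \frac{105050816}{668702769}$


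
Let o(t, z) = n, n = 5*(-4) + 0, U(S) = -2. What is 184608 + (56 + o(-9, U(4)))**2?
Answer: 185904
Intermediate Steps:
n = -20 (n = -20 + 0 = -20)
o(t, z) = -20
184608 + (56 + o(-9, U(4)))**2 = 184608 + (56 - 20)**2 = 184608 + 36**2 = 184608 + 1296 = 185904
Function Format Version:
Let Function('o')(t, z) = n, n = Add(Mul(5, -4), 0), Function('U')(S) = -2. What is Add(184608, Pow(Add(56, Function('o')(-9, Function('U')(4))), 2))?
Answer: 185904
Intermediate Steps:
n = -20 (n = Add(-20, 0) = -20)
Function('o')(t, z) = -20
Add(184608, Pow(Add(56, Function('o')(-9, Function('U')(4))), 2)) = Add(184608, Pow(Add(56, -20), 2)) = Add(184608, Pow(36, 2)) = Add(184608, 1296) = 185904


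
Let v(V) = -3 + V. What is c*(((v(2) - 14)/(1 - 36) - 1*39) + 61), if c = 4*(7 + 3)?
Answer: 6280/7 ≈ 897.14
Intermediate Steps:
c = 40 (c = 4*10 = 40)
c*(((v(2) - 14)/(1 - 36) - 1*39) + 61) = 40*((((-3 + 2) - 14)/(1 - 36) - 1*39) + 61) = 40*(((-1 - 14)/(-35) - 39) + 61) = 40*((-15*(-1/35) - 39) + 61) = 40*((3/7 - 39) + 61) = 40*(-270/7 + 61) = 40*(157/7) = 6280/7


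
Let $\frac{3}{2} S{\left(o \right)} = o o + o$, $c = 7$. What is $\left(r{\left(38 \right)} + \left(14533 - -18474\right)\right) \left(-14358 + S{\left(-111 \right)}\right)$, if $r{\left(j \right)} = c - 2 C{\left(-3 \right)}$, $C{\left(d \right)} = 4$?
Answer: $-205231308$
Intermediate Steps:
$S{\left(o \right)} = \frac{2 o}{3} + \frac{2 o^{2}}{3}$ ($S{\left(o \right)} = \frac{2 \left(o o + o\right)}{3} = \frac{2 \left(o^{2} + o\right)}{3} = \frac{2 \left(o + o^{2}\right)}{3} = \frac{2 o}{3} + \frac{2 o^{2}}{3}$)
$r{\left(j \right)} = -1$ ($r{\left(j \right)} = 7 - 8 = -1$)
$\left(r{\left(38 \right)} + \left(14533 - -18474\right)\right) \left(-14358 + S{\left(-111 \right)}\right) = \left(-1 + \left(14533 - -18474\right)\right) \left(-14358 + \frac{2}{3} \left(-111\right) \left(1 - 111\right)\right) = \left(-1 + \left(14533 + 18474\right)\right) \left(-14358 + \frac{2}{3} \left(-111\right) \left(-110\right)\right) = \left(-1 + 33007\right) \left(-14358 + 8140\right) = 33006 \left(-6218\right) = -205231308$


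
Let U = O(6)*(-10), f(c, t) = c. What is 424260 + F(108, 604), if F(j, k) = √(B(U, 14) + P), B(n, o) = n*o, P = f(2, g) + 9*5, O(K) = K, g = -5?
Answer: 424260 + I*√793 ≈ 4.2426e+5 + 28.16*I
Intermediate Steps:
U = -60 (U = 6*(-10) = -60)
P = 47 (P = 2 + 9*5 = 2 + 45 = 47)
F(j, k) = I*√793 (F(j, k) = √(-60*14 + 47) = √(-840 + 47) = √(-793) = I*√793)
424260 + F(108, 604) = 424260 + I*√793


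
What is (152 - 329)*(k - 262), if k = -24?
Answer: 50622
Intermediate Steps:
(152 - 329)*(k - 262) = (152 - 329)*(-24 - 262) = -177*(-286) = 50622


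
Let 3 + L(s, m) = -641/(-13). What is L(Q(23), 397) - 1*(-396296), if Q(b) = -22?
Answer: 5152450/13 ≈ 3.9634e+5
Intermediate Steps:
L(s, m) = 602/13 (L(s, m) = -3 - 641/(-13) = -3 - 641*(-1/13) = -3 + 641/13 = 602/13)
L(Q(23), 397) - 1*(-396296) = 602/13 - 1*(-396296) = 602/13 + 396296 = 5152450/13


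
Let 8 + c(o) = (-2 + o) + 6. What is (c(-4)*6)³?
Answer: -110592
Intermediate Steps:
c(o) = -4 + o (c(o) = -8 + ((-2 + o) + 6) = -8 + (4 + o) = -4 + o)
(c(-4)*6)³ = ((-4 - 4)*6)³ = (-8*6)³ = (-48)³ = -110592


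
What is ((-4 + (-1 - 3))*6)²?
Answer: 2304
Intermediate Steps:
((-4 + (-1 - 3))*6)² = ((-4 - 4)*6)² = (-8*6)² = (-48)² = 2304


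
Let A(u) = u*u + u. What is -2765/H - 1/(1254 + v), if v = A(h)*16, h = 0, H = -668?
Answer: 1733321/418836 ≈ 4.1384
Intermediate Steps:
A(u) = u + u² (A(u) = u² + u = u + u²)
v = 0 (v = (0*(1 + 0))*16 = (0*1)*16 = 0*16 = 0)
-2765/H - 1/(1254 + v) = -2765/(-668) - 1/(1254 + 0) = -2765*(-1/668) - 1/1254 = 2765/668 - 1*1/1254 = 2765/668 - 1/1254 = 1733321/418836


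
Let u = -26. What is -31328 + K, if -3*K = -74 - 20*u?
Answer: -94430/3 ≈ -31477.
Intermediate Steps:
K = -446/3 (K = -(-74 - 20*(-26))/3 = -(-74 + 520)/3 = -⅓*446 = -446/3 ≈ -148.67)
-31328 + K = -31328 - 446/3 = -94430/3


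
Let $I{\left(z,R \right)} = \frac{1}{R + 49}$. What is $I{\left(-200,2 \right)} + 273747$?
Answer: $\frac{13961098}{51} \approx 2.7375 \cdot 10^{5}$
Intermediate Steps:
$I{\left(z,R \right)} = \frac{1}{49 + R}$
$I{\left(-200,2 \right)} + 273747 = \frac{1}{49 + 2} + 273747 = \frac{1}{51} + 273747 = \frac{13961098}{51}$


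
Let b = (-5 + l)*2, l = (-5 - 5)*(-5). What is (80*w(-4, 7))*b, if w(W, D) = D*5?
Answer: 252000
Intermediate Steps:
l = 50 (l = -10*(-5) = 50)
b = 90 (b = (-5 + 50)*2 = 45*2 = 90)
w(W, D) = 5*D
(80*w(-4, 7))*b = (80*(5*7))*90 = (80*35)*90 = 2800*90 = 252000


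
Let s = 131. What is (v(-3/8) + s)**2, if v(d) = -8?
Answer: 15129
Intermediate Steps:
(v(-3/8) + s)**2 = (-8 + 131)**2 = 123**2 = 15129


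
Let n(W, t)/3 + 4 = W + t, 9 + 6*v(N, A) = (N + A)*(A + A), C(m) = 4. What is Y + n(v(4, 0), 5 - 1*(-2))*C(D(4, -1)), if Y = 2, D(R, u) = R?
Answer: 20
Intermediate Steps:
v(N, A) = -3/2 + A*(A + N)/3 (v(N, A) = -3/2 + ((N + A)*(A + A))/6 = -3/2 + ((A + N)*(2*A))/6 = -3/2 + (2*A*(A + N))/6 = -3/2 + A*(A + N)/3)
n(W, t) = -12 + 3*W + 3*t (n(W, t) = -12 + 3*(W + t) = -12 + (3*W + 3*t) = -12 + 3*W + 3*t)
Y + n(v(4, 0), 5 - 1*(-2))*C(D(4, -1)) = 2 + (-12 + 3*(-3/2 + (⅓)*0² + (⅓)*0*4) + 3*(5 - 1*(-2)))*4 = 2 + (-12 + 3*(-3/2 + (⅓)*0 + 0) + 3*(5 + 2))*4 = 2 + (-12 + 3*(-3/2 + 0 + 0) + 3*7)*4 = 2 + (-12 + 3*(-3/2) + 21)*4 = 2 + (-12 - 9/2 + 21)*4 = 2 + (9/2)*4 = 2 + 18 = 20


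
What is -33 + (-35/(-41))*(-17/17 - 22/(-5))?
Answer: -1234/41 ≈ -30.098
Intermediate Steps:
-33 + (-35/(-41))*(-17/17 - 22/(-5)) = -33 + (-35*(-1/41))*(-17*1/17 - 22*(-1/5)) = -33 + 35*(-1 + 22/5)/41 = -33 + (35/41)*(17/5) = -33 + 119/41 = -1234/41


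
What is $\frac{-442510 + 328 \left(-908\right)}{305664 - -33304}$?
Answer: $- \frac{52881}{24212} \approx -2.1841$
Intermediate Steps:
$\frac{-442510 + 328 \left(-908\right)}{305664 - -33304} = \frac{-442510 - 297824}{305664 + 33304} = - \frac{740334}{338968} = \left(-740334\right) \frac{1}{338968} = - \frac{52881}{24212}$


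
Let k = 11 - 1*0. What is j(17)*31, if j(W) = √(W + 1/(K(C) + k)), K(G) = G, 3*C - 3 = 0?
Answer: 31*√615/6 ≈ 128.13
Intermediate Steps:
C = 1 (C = 1 + (⅓)*0 = 1 + 0 = 1)
k = 11 (k = 11 + 0 = 11)
j(W) = √(1/12 + W) (j(W) = √(W + 1/(1 + 11)) = √(W + 1/12) = √(1/12 + W))
j(17)*31 = (√(3 + 36*17)/6)*31 = (√(3 + 612)/6)*31 = (√615/6)*31 = 31*√615/6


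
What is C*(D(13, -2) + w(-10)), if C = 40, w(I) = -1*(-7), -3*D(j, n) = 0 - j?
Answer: 1360/3 ≈ 453.33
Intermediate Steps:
D(j, n) = j/3 (D(j, n) = -(0 - j)/3 = -(-1)*j/3 = j/3)
w(I) = 7
C*(D(13, -2) + w(-10)) = 40*((1/3)*13 + 7) = 40*(13/3 + 7) = 40*(34/3) = 1360/3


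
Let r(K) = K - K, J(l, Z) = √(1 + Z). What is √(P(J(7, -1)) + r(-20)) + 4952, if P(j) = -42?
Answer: 4952 + I*√42 ≈ 4952.0 + 6.4807*I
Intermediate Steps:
r(K) = 0
√(P(J(7, -1)) + r(-20)) + 4952 = √(-42 + 0) + 4952 = √(-42) + 4952 = I*√42 + 4952 = 4952 + I*√42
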